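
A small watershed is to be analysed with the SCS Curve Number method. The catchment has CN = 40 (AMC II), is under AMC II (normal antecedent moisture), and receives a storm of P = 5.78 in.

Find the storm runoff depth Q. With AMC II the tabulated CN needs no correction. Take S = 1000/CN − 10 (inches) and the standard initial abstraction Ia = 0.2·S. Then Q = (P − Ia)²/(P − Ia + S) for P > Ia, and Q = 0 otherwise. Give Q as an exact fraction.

Average conditions: CN = 40 (no AMC adjustment).
S = 1000/40 − 10 = 15 in ≈ 15.000 in
Initial abstraction Ia = S/5 = 15/5 = 3 ≈ 3.000 in
Since P=5.780 > Ia=3.000: effective rainfall P−Ia = 139/50 in
Q = (139/50)²/((139/50) + 15) = (19321/2500)/(889/50) = 19321/44450 in ≈ 0.435 in

Q = 19321/44450 in ≈ 0.435 in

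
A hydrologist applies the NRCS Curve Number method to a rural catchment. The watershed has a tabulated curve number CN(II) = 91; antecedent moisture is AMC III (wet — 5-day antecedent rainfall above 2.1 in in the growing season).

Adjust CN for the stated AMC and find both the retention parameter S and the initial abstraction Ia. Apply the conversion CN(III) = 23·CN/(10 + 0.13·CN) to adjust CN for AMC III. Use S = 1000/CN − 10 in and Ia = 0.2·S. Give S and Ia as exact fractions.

S = 900/2093 in ≈ 0.430 in; Ia = 180/2093 in ≈ 0.086 in

Adjust CN=91 to AMC III: 23·91/(10 + 0.13·91) → 2093 ÷ (2183/100) = 209300/2183 ≈ 95.877
Max retention: S = 1000/(209300/2183) − 10 = 900/2093 in (≈ 0.430 in)
Initial abstraction Ia = S/5 = (900/2093)/5 = 180/2093 ≈ 0.086 in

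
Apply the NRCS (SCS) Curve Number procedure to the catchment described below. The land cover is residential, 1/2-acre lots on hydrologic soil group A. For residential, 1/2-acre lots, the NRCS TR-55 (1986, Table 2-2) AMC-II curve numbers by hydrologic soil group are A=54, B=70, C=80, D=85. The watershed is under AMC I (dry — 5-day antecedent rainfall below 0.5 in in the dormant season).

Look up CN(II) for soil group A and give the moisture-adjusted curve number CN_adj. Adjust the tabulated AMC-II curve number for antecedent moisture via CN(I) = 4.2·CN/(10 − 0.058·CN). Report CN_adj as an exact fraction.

CN_adj = 56700/1717 ≈ 33.023

NRCS table: residential, 1/2-acre lots, soil group A → CN(II) = 54
CN(I) from CN(II)=54: (4.2·54)/(10 − 0.058·54) = 56700/1717 ≈ 33.023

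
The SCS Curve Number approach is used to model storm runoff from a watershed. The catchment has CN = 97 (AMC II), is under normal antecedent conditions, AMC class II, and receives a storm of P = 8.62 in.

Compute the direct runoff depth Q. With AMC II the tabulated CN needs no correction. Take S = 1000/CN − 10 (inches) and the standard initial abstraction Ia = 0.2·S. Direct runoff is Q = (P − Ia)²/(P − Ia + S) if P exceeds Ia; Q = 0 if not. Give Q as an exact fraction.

Q = 1722831049/208583950 in ≈ 8.260 in

AMC II — tabulated CN = 97 applies directly.
Retention S: 1000/CN − 10 with CN=97.000 → S = 30/97 ≈ 0.309 in
Initial abstraction Ia = S/5 = (30/97)/5 = 6/97 ≈ 0.062 in
Since P=8.620 > Ia=0.062: effective rainfall P−Ia = 41507/4850 in
Q: (41507/4850)² ÷ (43007/4850) = 1722831049/208583950 in (≈ 8.260 in)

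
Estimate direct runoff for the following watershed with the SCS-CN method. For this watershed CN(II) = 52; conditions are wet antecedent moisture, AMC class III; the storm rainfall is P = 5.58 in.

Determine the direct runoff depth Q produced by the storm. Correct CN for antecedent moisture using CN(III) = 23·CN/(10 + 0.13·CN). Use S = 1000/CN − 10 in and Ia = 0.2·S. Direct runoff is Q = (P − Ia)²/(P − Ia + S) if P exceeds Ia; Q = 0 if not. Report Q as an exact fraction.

Adjust CN=52 to AMC III: 23·52/(10 + 0.13·52) → 1196 ÷ (419/25) = 29900/419 ≈ 71.360
Max retention: S = 1000/(29900/419) − 10 = 1200/299 in (≈ 4.013 in)
Initial abstraction Ia = S/5 = (1200/299)/5 = 240/299 ≈ 0.803 in
Since P=5.580 > Ia=0.803: effective rainfall P−Ia = 71421/14950 in
Q: (71421/14950)² ÷ (131421/14950) = 1700319747/654914650 in (≈ 2.596 in)

Q = 1700319747/654914650 in ≈ 2.596 in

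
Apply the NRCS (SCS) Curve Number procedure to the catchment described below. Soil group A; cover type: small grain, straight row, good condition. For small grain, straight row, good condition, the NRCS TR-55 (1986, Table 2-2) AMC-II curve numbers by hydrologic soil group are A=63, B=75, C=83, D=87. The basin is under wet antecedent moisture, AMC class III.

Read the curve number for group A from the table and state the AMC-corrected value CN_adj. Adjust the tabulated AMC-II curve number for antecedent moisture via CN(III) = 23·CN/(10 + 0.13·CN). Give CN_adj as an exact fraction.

CN_adj = 144900/1819 ≈ 79.659

NRCS table: small grain, straight row, good condition, soil group A → CN(II) = 63
Adjust CN=63 to AMC III: 23·63/(10 + 0.13·63) → 1449 ÷ (1819/100) = 144900/1819 ≈ 79.659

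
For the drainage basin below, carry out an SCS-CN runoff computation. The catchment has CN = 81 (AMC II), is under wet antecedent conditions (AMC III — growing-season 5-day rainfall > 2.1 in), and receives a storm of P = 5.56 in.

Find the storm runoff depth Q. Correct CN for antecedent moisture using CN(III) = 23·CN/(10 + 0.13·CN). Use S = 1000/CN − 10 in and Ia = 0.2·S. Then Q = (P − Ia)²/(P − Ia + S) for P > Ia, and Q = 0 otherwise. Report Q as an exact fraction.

Wet (AMC III): CN(III) = 23·81/(10 + 0.13·81) = 1863/(2053/100) = 186300/2053 ≈ 90.745
Retention S: 1000/CN − 10 with CN=90.745 → S = 1900/1863 ≈ 1.020 in
Ia = 0.2·(1900/1863) = 380/1863 in ≈ 0.204 in
Excess rainfall: 5.560 − 0.204 = 5.356 in; P > Ia so Q > 0
Q = (249457/46575)²/((249457/46575) + 1900/1863) = (62228794849/2169230625)/(296957/46575) = 62228794849/13830772275 in ≈ 4.499 in

Q = 62228794849/13830772275 in ≈ 4.499 in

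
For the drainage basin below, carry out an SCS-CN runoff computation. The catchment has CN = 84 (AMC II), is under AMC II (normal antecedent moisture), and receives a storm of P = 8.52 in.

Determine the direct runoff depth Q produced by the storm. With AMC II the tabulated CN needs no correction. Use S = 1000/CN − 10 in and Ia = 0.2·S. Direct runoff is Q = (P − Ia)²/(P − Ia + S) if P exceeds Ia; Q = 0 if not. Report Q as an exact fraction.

AMC II — tabulated CN = 84 applies directly.
Retention S: 1000/CN − 10 with CN=84.000 → S = 40/21 ≈ 1.905 in
Ia = 0.2·(40/21) = 8/21 in ≈ 0.381 in
Since P=8.520 > Ia=0.381: effective rainfall P−Ia = 4273/525 in
Q = (4273/525)²/((4273/525) + 40/21) = (18258529/275625)/(5273/525) = 18258529/2768325 in ≈ 6.596 in

Q = 18258529/2768325 in ≈ 6.596 in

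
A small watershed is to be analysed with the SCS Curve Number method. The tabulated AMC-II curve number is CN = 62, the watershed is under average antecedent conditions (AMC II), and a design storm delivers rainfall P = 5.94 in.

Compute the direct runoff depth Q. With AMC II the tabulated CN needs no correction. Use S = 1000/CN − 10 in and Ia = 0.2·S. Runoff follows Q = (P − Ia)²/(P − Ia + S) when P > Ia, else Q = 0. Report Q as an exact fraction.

Q = 53392249/26050850 in ≈ 2.050 in

Average conditions: CN = 62 (no AMC adjustment).
S = 1000/62 − 10 = 190/31 in ≈ 6.129 in
Ia = 0.2S: 0.2·6.129 = 1.226 in (exactly 38/31)
P − Ia = 5.940 − 1.226 = 7307/1550 ≈ 4.714 in (> 0, runoff occurs)
Q: (7307/1550)² ÷ (16807/1550) = 53392249/26050850 in (≈ 2.050 in)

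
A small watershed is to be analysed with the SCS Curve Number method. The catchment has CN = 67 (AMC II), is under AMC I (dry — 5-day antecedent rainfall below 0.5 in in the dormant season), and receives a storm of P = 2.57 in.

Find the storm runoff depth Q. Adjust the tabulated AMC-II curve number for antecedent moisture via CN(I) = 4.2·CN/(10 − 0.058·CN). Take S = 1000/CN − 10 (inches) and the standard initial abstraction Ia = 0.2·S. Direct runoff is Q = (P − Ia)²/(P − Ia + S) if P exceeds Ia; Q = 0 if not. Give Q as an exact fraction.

Q = 110944089/26288997700 in ≈ 0.004 in

CN(I) from CN(II)=67: (4.2·67)/(10 − 0.058·67) = 46900/1019 ≈ 46.026
Retention S: 1000/CN − 10 with CN=46.026 → S = 5500/469 ≈ 11.727 in
Ia = 0.2S: 0.2·11.727 = 2.345 in (exactly 1100/469)
P − Ia = 2.570 − 2.345 = 10533/46900 ≈ 0.225 in (> 0, runoff occurs)
Runoff Q = (P−Ia)²/(P−Ia+S) = (0.225)²/(0.225+11.727) = 110944089/26288997700 ≈ 0.004 in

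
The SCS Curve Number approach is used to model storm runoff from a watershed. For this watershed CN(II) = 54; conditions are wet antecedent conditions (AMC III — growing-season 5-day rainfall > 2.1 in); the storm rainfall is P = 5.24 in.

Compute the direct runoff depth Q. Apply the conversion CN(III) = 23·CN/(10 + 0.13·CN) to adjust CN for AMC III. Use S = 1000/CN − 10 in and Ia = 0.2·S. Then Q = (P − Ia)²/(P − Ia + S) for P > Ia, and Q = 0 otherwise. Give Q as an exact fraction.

Q = 9223369/3737475 in ≈ 2.468 in

Adjust CN=54 to AMC III: 23·54/(10 + 0.13·54) → 1242 ÷ (851/50) = 2700/37 ≈ 72.973
Max retention: S = 1000/(2700/37) − 10 = 100/27 in (≈ 3.704 in)
Ia = 0.2S: 0.2·3.704 = 0.741 in (exactly 20/27)
P − Ia = 5.240 − 0.741 = 3037/675 ≈ 4.499 in (> 0, runoff occurs)
Runoff Q = (P−Ia)²/(P−Ia+S) = (4.499)²/(4.499+3.704) = 9223369/3737475 ≈ 2.468 in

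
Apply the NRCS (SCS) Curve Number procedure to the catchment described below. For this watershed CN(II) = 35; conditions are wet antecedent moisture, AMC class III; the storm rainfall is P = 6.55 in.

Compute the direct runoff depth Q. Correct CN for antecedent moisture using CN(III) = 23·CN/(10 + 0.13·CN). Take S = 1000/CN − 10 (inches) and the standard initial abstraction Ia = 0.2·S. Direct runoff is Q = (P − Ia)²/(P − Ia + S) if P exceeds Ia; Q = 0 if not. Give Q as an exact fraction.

CN(III) from CN(II)=35: (23·35)/(10 + 0.13·35) = 16100/291 ≈ 55.326
Max retention: S = 1000/(16100/291) − 10 = 1300/161 in (≈ 8.075 in)
Ia = 0.2·(1300/161) = 260/161 in ≈ 1.615 in
Excess rainfall: 6.550 − 1.615 = 4.935 in; P > Ia so Q > 0
Q = (15891/3220)²/((15891/3220) + 1300/161) = (252523881/10368400)/(41891/3220) = 252523881/134889020 in ≈ 1.872 in

Q = 252523881/134889020 in ≈ 1.872 in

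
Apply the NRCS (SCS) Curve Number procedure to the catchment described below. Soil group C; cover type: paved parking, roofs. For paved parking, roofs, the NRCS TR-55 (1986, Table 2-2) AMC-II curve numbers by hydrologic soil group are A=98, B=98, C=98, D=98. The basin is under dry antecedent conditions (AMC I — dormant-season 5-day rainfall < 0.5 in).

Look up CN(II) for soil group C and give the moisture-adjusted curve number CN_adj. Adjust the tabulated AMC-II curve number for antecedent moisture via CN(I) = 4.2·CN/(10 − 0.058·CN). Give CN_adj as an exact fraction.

NRCS table: paved parking, roofs, soil group C → CN(II) = 98
CN(I) from CN(II)=98: (4.2·98)/(10 − 0.058·98) = 102900/1079 ≈ 95.366

CN_adj = 102900/1079 ≈ 95.366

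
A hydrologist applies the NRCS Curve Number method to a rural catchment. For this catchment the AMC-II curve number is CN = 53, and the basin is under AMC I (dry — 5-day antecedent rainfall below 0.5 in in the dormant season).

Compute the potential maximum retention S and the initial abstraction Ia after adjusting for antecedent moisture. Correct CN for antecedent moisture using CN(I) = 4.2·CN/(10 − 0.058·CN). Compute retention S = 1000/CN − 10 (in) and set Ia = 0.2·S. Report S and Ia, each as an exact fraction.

Dry (AMC I): CN(I) = 4.2·53/(10 − 0.058·53) = (1113/5)/(3463/500) = 111300/3463 ≈ 32.140
S = 1000/(111300/3463) − 10 = 23500/1113 in ≈ 21.114 in
Ia = 0.2·(23500/1113) = 4700/1113 in ≈ 4.223 in

S = 23500/1113 in ≈ 21.114 in; Ia = 4700/1113 in ≈ 4.223 in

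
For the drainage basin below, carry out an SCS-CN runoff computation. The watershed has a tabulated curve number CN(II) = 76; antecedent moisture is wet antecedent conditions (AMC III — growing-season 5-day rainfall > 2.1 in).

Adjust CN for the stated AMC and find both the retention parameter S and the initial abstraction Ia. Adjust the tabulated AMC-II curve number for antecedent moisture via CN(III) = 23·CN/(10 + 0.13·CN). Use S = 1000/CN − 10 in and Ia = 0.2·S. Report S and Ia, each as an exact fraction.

S = 600/437 in ≈ 1.373 in; Ia = 120/437 in ≈ 0.275 in

Wet (AMC III): CN(III) = 23·76/(10 + 0.13·76) = 1748/(497/25) = 43700/497 ≈ 87.928
Max retention: S = 1000/(43700/497) − 10 = 600/437 in (≈ 1.373 in)
Initial abstraction Ia = S/5 = (600/437)/5 = 120/437 ≈ 0.275 in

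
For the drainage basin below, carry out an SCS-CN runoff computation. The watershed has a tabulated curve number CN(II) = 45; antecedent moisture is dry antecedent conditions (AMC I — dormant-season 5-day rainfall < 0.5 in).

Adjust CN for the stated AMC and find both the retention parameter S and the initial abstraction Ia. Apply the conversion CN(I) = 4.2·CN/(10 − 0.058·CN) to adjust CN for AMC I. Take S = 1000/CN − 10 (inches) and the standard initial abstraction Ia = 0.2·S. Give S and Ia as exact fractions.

CN(I) from CN(II)=45: (4.2·45)/(10 − 0.058·45) = 18900/739 ≈ 25.575
S = 1000/(18900/739) − 10 = 5500/189 in ≈ 29.101 in
Ia = 0.2·(5500/189) = 1100/189 in ≈ 5.820 in

S = 5500/189 in ≈ 29.101 in; Ia = 1100/189 in ≈ 5.820 in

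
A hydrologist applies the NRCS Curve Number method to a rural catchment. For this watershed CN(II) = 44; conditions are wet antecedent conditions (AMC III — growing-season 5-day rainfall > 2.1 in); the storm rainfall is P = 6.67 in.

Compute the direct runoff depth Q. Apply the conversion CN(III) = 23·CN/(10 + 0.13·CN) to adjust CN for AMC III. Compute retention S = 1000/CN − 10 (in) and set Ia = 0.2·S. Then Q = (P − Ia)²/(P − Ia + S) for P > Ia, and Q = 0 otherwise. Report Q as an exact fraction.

Q = 19810844001/7103000300 in ≈ 2.789 in

Wet (AMC III): CN(III) = 23·44/(10 + 0.13·44) = 1012/(393/25) = 25300/393 ≈ 64.377
Retention S: 1000/CN − 10 with CN=64.377 → S = 1400/253 ≈ 5.534 in
Ia = 0.2S: 0.2·5.534 = 1.107 in (exactly 280/253)
Excess rainfall: 6.670 − 1.107 = 5.563 in; P > Ia so Q > 0
Runoff Q = (P−Ia)²/(P−Ia+S) = (5.563)²/(5.563+5.534) = 19810844001/7103000300 ≈ 2.789 in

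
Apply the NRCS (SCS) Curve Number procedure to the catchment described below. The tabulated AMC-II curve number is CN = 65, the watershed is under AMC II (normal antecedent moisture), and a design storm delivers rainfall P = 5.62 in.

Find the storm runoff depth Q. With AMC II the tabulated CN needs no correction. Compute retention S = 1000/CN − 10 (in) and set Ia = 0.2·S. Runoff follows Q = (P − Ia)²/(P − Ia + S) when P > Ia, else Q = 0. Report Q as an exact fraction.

Average conditions: CN = 65 (no AMC adjustment).
Max retention: S = 1000/65 − 10 = 70/13 in (≈ 5.385 in)
Ia = 0.2·(70/13) = 14/13 in ≈ 1.077 in
Since P=5.620 > Ia=1.077: effective rainfall P−Ia = 2953/650 in
Q: (2953/650)² ÷ (6453/650) = 8720209/4194450 in (≈ 2.079 in)

Q = 8720209/4194450 in ≈ 2.079 in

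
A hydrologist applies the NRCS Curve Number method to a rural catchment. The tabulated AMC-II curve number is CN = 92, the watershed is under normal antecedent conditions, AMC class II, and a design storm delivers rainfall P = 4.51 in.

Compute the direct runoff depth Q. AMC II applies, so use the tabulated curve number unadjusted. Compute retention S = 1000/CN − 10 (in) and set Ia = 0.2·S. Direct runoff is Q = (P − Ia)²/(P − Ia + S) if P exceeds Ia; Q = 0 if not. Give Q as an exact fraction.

Average conditions: CN = 92 (no AMC adjustment).
Retention S: 1000/CN − 10 with CN=92.000 → S = 20/23 ≈ 0.870 in
Initial abstraction Ia = S/5 = (20/23)/5 = 4/23 ≈ 0.174 in
Since P=4.510 > Ia=0.174: effective rainfall P−Ia = 9973/2300 in
Runoff Q = (P−Ia)²/(P−Ia+S) = (4.336)²/(4.336+0.870) = 99460729/27537900 ≈ 3.612 in

Q = 99460729/27537900 in ≈ 3.612 in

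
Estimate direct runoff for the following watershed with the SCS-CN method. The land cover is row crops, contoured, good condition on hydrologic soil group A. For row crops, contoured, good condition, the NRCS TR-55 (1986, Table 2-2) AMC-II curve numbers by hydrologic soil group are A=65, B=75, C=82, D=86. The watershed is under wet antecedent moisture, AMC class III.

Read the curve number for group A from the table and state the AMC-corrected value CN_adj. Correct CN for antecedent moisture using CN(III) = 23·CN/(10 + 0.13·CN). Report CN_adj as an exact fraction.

NRCS table: row crops, contoured, good condition, soil group A → CN(II) = 65
Wet (AMC III): CN(III) = 23·65/(10 + 0.13·65) = 1495/(369/20) = 29900/369 ≈ 81.030

CN_adj = 29900/369 ≈ 81.030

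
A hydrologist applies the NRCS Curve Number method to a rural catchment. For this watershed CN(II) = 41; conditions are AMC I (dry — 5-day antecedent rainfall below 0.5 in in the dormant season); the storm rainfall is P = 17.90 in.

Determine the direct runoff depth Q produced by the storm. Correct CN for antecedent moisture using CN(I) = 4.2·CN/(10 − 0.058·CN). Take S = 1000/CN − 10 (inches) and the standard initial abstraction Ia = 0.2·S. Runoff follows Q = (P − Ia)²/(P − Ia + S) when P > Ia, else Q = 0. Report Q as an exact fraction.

Adjust CN=41 to AMC I: 4.2·41/(10 − 0.058·41) → (861/5) ÷ (3811/500) = 86100/3811 ≈ 22.592
Retention S: 1000/CN − 10 with CN=22.592 → S = 29500/861 ≈ 34.262 in
Ia = 0.2S: 0.2·34.262 = 6.852 in (exactly 5900/861)
P − Ia = 17.900 − 6.852 = 95119/8610 ≈ 11.048 in (> 0, runoff occurs)
Runoff Q = (P−Ia)²/(P−Ia+S) = (11.048)²/(11.048+34.262) = 9047624161/3358924590 ≈ 2.694 in

Q = 9047624161/3358924590 in ≈ 2.694 in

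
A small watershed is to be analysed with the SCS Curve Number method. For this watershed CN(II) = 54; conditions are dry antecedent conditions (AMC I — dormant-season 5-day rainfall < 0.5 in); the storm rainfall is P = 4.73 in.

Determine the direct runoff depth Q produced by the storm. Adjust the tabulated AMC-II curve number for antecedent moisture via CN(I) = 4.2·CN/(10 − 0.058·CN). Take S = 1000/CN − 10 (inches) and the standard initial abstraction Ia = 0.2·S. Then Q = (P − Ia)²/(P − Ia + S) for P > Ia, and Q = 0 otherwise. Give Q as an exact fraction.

Q = 1458552481/67370429700 in ≈ 0.022 in

CN(I) from CN(II)=54: (4.2·54)/(10 − 0.058·54) = 56700/1717 ≈ 33.023
Max retention: S = 1000/(56700/1717) − 10 = 11500/567 in (≈ 20.282 in)
Initial abstraction Ia = S/5 = (11500/567)/5 = 2300/567 ≈ 4.056 in
Since P=4.730 > Ia=4.056: effective rainfall P−Ia = 38191/56700 in
Runoff Q = (P−Ia)²/(P−Ia+S) = (0.674)²/(0.674+20.282) = 1458552481/67370429700 ≈ 0.022 in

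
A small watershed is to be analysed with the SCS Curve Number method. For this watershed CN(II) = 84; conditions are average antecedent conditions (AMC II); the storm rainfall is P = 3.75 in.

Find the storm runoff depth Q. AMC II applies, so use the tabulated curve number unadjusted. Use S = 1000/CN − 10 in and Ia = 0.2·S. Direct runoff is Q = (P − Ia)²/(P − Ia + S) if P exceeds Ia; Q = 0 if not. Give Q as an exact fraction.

Q = 80089/37212 in ≈ 2.152 in

AMC II — tabulated CN = 84 applies directly.
Max retention: S = 1000/84 − 10 = 40/21 in (≈ 1.905 in)
Initial abstraction Ia = S/5 = (40/21)/5 = 8/21 ≈ 0.381 in
Excess rainfall: 3.750 − 0.381 = 3.369 in; P > Ia so Q > 0
Q = (283/84)²/((283/84) + 40/21) = (80089/7056)/(443/84) = 80089/37212 in ≈ 2.152 in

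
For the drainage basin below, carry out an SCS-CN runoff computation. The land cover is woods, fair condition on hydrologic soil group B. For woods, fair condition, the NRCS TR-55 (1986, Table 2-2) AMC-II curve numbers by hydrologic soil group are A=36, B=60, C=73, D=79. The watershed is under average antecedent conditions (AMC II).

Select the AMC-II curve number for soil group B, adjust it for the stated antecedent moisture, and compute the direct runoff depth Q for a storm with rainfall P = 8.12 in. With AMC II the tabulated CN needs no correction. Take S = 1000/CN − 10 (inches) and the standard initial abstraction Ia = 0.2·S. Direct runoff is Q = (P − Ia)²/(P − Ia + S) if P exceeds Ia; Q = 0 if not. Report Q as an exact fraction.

Q = 259081/75675 in ≈ 3.424 in

NRCS table: woods, fair condition, soil group B → CN(II) = 60
Average conditions: CN = 60 (no AMC adjustment).
Retention S: 1000/CN − 10 with CN=60.000 → S = 20/3 ≈ 6.667 in
Ia = 0.2·(20/3) = 4/3 in ≈ 1.333 in
Excess rainfall: 8.120 − 1.333 = 6.787 in; P > Ia so Q > 0
Runoff Q = (P−Ia)²/(P−Ia+S) = (6.787)²/(6.787+6.667) = 259081/75675 ≈ 3.424 in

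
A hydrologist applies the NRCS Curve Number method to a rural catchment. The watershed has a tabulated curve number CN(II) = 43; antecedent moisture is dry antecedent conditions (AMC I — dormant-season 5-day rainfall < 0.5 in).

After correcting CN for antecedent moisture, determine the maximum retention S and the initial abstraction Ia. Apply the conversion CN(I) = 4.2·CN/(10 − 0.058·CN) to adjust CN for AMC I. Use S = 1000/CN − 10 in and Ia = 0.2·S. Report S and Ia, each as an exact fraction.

S = 9500/301 in ≈ 31.561 in; Ia = 1900/301 in ≈ 6.312 in

Dry (AMC I): CN(I) = 4.2·43/(10 − 0.058·43) = (903/5)/(3753/500) = 30100/1251 ≈ 24.061
S = 1000/(30100/1251) − 10 = 9500/301 in ≈ 31.561 in
Ia = 0.2S: 0.2·31.561 = 6.312 in (exactly 1900/301)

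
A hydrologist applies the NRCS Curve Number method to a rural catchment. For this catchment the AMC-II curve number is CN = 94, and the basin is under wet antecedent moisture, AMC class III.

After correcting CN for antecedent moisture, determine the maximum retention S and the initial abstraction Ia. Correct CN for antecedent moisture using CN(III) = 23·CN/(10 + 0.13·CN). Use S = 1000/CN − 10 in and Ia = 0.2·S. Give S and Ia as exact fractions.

S = 300/1081 in ≈ 0.278 in; Ia = 60/1081 in ≈ 0.056 in

Adjust CN=94 to AMC III: 23·94/(10 + 0.13·94) → 2162 ÷ (1111/50) = 108100/1111 ≈ 97.300
Retention S: 1000/CN − 10 with CN=97.300 → S = 300/1081 ≈ 0.278 in
Initial abstraction Ia = S/5 = (300/1081)/5 = 60/1081 ≈ 0.056 in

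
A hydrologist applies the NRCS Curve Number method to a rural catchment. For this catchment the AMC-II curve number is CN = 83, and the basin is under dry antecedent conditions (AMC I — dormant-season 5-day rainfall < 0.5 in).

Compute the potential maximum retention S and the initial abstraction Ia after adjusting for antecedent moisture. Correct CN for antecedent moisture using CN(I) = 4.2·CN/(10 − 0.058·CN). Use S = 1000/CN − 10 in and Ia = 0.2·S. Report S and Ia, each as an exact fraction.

S = 8500/1743 in ≈ 4.877 in; Ia = 1700/1743 in ≈ 0.975 in

Dry (AMC I): CN(I) = 4.2·83/(10 − 0.058·83) = (1743/5)/(2593/500) = 174300/2593 ≈ 67.219
S = 1000/(174300/2593) − 10 = 8500/1743 in ≈ 4.877 in
Ia = 0.2S: 0.2·4.877 = 0.975 in (exactly 1700/1743)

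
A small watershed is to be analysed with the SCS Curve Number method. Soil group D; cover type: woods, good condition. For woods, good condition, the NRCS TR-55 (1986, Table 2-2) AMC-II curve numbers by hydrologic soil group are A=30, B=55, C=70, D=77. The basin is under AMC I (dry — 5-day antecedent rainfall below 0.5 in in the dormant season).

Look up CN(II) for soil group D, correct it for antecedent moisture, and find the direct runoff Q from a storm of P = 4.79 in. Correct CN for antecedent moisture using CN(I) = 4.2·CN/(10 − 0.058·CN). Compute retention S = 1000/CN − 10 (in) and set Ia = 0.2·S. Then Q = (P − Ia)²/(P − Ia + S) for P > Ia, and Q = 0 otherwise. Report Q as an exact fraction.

NRCS table: woods, good condition, soil group D → CN(II) = 77
Dry (AMC I): CN(I) = 4.2·77/(10 − 0.058·77) = (1617/5)/(2767/500) = 161700/2767 ≈ 58.439
Max retention: S = 1000/(161700/2767) − 10 = 11500/1617 in (≈ 7.112 in)
Ia = 0.2·(11500/1617) = 2300/1617 in ≈ 1.422 in
P − Ia = 4.790 − 1.422 = 544543/161700 ≈ 3.368 in (> 0, runoff occurs)
Q = (544543/161700)²/((544543/161700) + 11500/1617) = (296527078849/26146890000)/(1694543/161700) = 296527078849/274007603100 in ≈ 1.082 in

Q = 296527078849/274007603100 in ≈ 1.082 in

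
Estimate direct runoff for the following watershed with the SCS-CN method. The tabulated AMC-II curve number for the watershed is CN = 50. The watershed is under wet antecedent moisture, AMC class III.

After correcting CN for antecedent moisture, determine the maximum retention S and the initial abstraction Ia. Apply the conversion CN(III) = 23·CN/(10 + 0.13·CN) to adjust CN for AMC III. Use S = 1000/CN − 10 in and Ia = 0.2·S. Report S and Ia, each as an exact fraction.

Wet (AMC III): CN(III) = 23·50/(10 + 0.13·50) = 1150/(33/2) = 2300/33 ≈ 69.697
Retention S: 1000/CN − 10 with CN=69.697 → S = 100/23 ≈ 4.348 in
Ia = 0.2S: 0.2·4.348 = 0.870 in (exactly 20/23)

S = 100/23 in ≈ 4.348 in; Ia = 20/23 in ≈ 0.870 in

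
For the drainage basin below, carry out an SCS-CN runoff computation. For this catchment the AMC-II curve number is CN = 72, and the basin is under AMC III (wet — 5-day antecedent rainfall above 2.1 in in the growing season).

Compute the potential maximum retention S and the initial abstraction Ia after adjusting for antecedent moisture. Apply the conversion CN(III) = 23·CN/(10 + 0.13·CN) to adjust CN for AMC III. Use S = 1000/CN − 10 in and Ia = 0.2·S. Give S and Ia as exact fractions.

S = 350/207 in ≈ 1.691 in; Ia = 70/207 in ≈ 0.338 in

CN(III) from CN(II)=72: (23·72)/(10 + 0.13·72) = 10350/121 ≈ 85.537
Retention S: 1000/CN − 10 with CN=85.537 → S = 350/207 ≈ 1.691 in
Ia = 0.2·(350/207) = 70/207 in ≈ 0.338 in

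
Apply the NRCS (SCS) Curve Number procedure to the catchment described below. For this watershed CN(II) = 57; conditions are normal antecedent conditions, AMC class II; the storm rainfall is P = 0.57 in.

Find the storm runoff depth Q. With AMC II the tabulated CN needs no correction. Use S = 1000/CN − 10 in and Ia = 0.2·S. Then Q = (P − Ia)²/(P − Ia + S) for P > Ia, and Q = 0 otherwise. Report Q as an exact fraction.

AMC II — tabulated CN = 57 applies directly.
Max retention: S = 1000/57 − 10 = 430/57 in (≈ 7.544 in)
Ia = 0.2·(430/57) = 86/57 in ≈ 1.509 in
P = 0.570 ≤ Ia = 1.509 in: entire storm abstracted, Q = 0.

Q = 0 in ≈ 0.000 in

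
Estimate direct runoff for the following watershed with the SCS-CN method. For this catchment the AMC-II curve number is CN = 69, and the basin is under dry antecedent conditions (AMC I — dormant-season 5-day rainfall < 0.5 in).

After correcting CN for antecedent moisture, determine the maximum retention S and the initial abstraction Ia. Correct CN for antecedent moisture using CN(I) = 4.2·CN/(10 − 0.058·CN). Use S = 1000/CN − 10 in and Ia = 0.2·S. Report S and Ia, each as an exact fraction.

S = 15500/1449 in ≈ 10.697 in; Ia = 3100/1449 in ≈ 2.139 in

CN(I) from CN(II)=69: (4.2·69)/(10 − 0.058·69) = 144900/2999 ≈ 48.316
Max retention: S = 1000/(144900/2999) − 10 = 15500/1449 in (≈ 10.697 in)
Ia = 0.2S: 0.2·10.697 = 2.139 in (exactly 3100/1449)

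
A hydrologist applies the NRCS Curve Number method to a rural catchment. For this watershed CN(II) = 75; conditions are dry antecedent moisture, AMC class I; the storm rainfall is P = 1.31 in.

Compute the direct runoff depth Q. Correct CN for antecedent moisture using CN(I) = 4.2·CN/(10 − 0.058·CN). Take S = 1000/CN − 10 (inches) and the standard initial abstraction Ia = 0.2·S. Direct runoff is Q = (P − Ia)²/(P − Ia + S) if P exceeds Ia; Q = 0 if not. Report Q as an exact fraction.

Q = 0 in ≈ 0.000 in

Adjust CN=75 to AMC I: 4.2·75/(10 − 0.058·75) → 315 ÷ (113/20) = 6300/113 ≈ 55.752
Retention S: 1000/CN − 10 with CN=55.752 → S = 500/63 ≈ 7.937 in
Ia = 0.2·(500/63) = 100/63 in ≈ 1.587 in
P = 1.310 ≤ Ia = 1.587 in: entire storm abstracted, Q = 0.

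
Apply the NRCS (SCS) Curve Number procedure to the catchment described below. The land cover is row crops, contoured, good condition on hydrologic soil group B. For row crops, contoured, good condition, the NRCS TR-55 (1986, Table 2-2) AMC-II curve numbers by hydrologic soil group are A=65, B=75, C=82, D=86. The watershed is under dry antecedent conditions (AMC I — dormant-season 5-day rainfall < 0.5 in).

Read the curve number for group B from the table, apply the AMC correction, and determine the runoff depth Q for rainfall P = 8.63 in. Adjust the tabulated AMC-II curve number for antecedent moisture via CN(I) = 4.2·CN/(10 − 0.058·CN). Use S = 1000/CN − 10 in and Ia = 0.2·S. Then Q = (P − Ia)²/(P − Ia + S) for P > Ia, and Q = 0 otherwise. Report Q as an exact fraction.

Q = 1968608161/594524700 in ≈ 3.311 in

NRCS table: row crops, contoured, good condition, soil group B → CN(II) = 75
CN(I) from CN(II)=75: (4.2·75)/(10 − 0.058·75) = 6300/113 ≈ 55.752
Max retention: S = 1000/(6300/113) − 10 = 500/63 in (≈ 7.937 in)
Ia = 0.2·(500/63) = 100/63 in ≈ 1.587 in
Since P=8.630 > Ia=1.587: effective rainfall P−Ia = 44369/6300 in
Runoff Q = (P−Ia)²/(P−Ia+S) = (7.043)²/(7.043+7.937) = 1968608161/594524700 ≈ 3.311 in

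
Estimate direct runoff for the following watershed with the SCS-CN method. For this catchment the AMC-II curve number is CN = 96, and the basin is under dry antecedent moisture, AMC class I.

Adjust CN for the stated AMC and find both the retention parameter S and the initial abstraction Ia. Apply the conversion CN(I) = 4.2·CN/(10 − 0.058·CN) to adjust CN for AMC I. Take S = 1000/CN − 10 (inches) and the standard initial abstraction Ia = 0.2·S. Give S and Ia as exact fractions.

S = 125/126 in ≈ 0.992 in; Ia = 25/126 in ≈ 0.198 in

CN(I) from CN(II)=96: (4.2·96)/(10 − 0.058·96) = 25200/277 ≈ 90.975
S = 1000/(25200/277) − 10 = 125/126 in ≈ 0.992 in
Initial abstraction Ia = S/5 = (125/126)/5 = 25/126 ≈ 0.198 in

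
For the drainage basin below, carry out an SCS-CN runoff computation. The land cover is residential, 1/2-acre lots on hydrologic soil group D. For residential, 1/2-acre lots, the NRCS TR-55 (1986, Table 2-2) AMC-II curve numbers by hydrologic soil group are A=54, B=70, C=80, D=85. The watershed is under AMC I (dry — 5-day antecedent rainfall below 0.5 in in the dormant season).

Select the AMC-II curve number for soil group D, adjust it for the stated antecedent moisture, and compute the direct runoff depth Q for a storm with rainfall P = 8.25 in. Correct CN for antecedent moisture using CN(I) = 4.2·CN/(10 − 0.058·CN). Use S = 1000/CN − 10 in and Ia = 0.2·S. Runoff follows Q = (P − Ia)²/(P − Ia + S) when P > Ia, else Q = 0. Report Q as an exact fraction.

NRCS table: residential, 1/2-acre lots, soil group D → CN(II) = 85
Adjust CN=85 to AMC I: 4.2·85/(10 − 0.058·85) → 357 ÷ (507/100) = 11900/169 ≈ 70.414
Max retention: S = 1000/(11900/169) − 10 = 500/119 in (≈ 4.202 in)
Initial abstraction Ia = S/5 = (500/119)/5 = 100/119 ≈ 0.840 in
Excess rainfall: 8.250 − 0.840 = 7.410 in; P > Ia so Q > 0
Runoff Q = (P−Ia)²/(P−Ia+S) = (7.410)²/(7.410+4.202) = 12439729/2630852 ≈ 4.728 in

Q = 12439729/2630852 in ≈ 4.728 in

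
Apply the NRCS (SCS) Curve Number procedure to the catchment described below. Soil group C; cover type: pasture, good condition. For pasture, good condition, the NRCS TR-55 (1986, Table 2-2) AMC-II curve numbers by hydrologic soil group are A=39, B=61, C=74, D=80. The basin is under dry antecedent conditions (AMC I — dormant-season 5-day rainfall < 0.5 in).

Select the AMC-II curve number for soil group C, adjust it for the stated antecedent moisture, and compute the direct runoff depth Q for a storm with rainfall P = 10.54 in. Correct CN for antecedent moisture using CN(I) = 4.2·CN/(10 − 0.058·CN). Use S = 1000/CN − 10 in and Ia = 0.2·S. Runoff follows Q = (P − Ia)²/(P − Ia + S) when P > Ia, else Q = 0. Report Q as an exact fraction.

NRCS table: pasture, good condition, soil group C → CN(II) = 74
Dry (AMC I): CN(I) = 4.2·74/(10 − 0.058·74) = (1554/5)/(1427/250) = 77700/1427 ≈ 54.450
S = 1000/(77700/1427) − 10 = 6500/777 in ≈ 8.366 in
Initial abstraction Ia = S/5 = (6500/777)/5 = 1300/777 ≈ 1.673 in
Excess rainfall: 10.540 − 1.673 = 8.867 in; P > Ia so Q > 0
Q: (344479/38850)² ÷ (669479/38850) = 118665781441/26009259150 in (≈ 4.562 in)

Q = 118665781441/26009259150 in ≈ 4.562 in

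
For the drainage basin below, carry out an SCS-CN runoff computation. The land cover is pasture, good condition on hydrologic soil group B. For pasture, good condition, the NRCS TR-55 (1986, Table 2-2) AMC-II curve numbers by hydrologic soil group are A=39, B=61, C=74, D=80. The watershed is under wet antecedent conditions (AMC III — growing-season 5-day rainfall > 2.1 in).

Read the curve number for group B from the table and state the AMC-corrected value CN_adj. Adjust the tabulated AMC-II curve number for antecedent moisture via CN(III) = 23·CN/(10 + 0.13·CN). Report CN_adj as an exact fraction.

CN_adj = 140300/1793 ≈ 78.249

NRCS table: pasture, good condition, soil group B → CN(II) = 61
Wet (AMC III): CN(III) = 23·61/(10 + 0.13·61) = 1403/(1793/100) = 140300/1793 ≈ 78.249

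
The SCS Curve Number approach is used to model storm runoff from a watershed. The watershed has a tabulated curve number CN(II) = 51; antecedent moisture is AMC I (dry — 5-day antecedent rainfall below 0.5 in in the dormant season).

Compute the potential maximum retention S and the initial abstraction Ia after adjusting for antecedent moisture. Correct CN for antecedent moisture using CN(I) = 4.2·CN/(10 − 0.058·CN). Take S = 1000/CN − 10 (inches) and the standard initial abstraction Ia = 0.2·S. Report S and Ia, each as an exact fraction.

S = 3500/153 in ≈ 22.876 in; Ia = 700/153 in ≈ 4.575 in

Adjust CN=51 to AMC I: 4.2·51/(10 − 0.058·51) → (1071/5) ÷ (3521/500) = 15300/503 ≈ 30.417
Max retention: S = 1000/(15300/503) − 10 = 3500/153 in (≈ 22.876 in)
Ia = 0.2S: 0.2·22.876 = 4.575 in (exactly 700/153)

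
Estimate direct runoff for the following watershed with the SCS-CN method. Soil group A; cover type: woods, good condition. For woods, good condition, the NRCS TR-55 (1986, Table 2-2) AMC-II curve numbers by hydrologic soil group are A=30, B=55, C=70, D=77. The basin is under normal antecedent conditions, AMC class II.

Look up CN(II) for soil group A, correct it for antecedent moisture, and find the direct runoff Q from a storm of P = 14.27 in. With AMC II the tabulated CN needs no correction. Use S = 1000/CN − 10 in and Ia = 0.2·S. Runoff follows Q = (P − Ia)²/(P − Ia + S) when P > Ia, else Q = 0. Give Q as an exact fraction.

Q = 8300161/2964300 in ≈ 2.800 in

NRCS table: woods, good condition, soil group A → CN(II) = 30
CN(II) = 30; AMC II needs no correction.
Max retention: S = 1000/30 − 10 = 70/3 in (≈ 23.333 in)
Ia = 0.2·(70/3) = 14/3 in ≈ 4.667 in
Excess rainfall: 14.270 − 4.667 = 9.603 in; P > Ia so Q > 0
Q = (2881/300)²/((2881/300) + 70/3) = (8300161/90000)/(9881/300) = 8300161/2964300 in ≈ 2.800 in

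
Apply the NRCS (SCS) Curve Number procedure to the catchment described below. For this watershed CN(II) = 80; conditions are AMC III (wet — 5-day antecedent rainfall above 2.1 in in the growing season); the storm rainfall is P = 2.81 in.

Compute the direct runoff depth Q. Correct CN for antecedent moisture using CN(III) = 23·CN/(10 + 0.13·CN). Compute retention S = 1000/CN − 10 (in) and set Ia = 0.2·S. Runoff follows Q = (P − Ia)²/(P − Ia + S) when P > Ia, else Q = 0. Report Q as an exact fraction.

Q = 35557369/19464900 in ≈ 1.827 in

CN(III) from CN(II)=80: (23·80)/(10 + 0.13·80) = 4600/51 ≈ 90.196
Retention S: 1000/CN − 10 with CN=90.196 → S = 25/23 ≈ 1.087 in
Ia = 0.2·(25/23) = 5/23 in ≈ 0.217 in
Excess rainfall: 2.810 − 0.217 = 2.593 in; P > Ia so Q > 0
Q = (5963/2300)²/((5963/2300) + 25/23) = (35557369/5290000)/(8463/2300) = 35557369/19464900 in ≈ 1.827 in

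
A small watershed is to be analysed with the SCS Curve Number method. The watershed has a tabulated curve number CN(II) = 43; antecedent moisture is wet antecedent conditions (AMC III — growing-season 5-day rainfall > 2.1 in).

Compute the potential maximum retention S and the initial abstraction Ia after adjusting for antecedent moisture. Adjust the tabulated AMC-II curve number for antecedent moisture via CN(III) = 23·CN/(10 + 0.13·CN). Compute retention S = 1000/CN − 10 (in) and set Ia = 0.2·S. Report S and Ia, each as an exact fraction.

S = 5700/989 in ≈ 5.763 in; Ia = 1140/989 in ≈ 1.153 in

Wet (AMC III): CN(III) = 23·43/(10 + 0.13·43) = 989/(1559/100) = 98900/1559 ≈ 63.438
S = 1000/(98900/1559) − 10 = 5700/989 in ≈ 5.763 in
Ia = 0.2S: 0.2·5.763 = 1.153 in (exactly 1140/989)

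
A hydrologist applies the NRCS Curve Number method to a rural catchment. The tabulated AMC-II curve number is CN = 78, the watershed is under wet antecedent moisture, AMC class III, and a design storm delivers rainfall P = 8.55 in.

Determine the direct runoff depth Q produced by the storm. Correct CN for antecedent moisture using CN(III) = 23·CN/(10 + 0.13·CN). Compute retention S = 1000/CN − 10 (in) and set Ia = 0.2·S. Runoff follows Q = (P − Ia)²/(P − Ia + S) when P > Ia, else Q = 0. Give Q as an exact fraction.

Adjust CN=78 to AMC III: 23·78/(10 + 0.13·78) → 1794 ÷ (1007/50) = 89700/1007 ≈ 89.076
Max retention: S = 1000/(89700/1007) − 10 = 1100/897 in (≈ 1.226 in)
Initial abstraction Ia = S/5 = (1100/897)/5 = 220/897 ≈ 0.245 in
P − Ia = 8.550 − 0.245 = 148987/17940 ≈ 8.305 in (> 0, runoff occurs)
Q: (148987/17940)² ÷ (170987/17940) = 22197126169/3067506780 in (≈ 7.236 in)

Q = 22197126169/3067506780 in ≈ 7.236 in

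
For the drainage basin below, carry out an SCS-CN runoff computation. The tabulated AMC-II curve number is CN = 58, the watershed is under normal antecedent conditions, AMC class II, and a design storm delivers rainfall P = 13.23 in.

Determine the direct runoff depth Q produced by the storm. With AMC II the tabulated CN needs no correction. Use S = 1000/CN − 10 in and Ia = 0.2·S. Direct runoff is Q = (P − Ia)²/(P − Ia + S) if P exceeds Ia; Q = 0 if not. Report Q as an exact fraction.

CN(II) = 58; AMC II needs no correction.
Max retention: S = 1000/58 − 10 = 210/29 in (≈ 7.241 in)
Ia = 0.2·(210/29) = 42/29 in ≈ 1.448 in
Excess rainfall: 13.230 − 1.448 = 11.782 in; P > Ia so Q > 0
Q = (34167/2900)²/((34167/2900) + 210/29) = (1167383889/8410000)/(55167/2900) = 55589709/7618300 in ≈ 7.297 in

Q = 55589709/7618300 in ≈ 7.297 in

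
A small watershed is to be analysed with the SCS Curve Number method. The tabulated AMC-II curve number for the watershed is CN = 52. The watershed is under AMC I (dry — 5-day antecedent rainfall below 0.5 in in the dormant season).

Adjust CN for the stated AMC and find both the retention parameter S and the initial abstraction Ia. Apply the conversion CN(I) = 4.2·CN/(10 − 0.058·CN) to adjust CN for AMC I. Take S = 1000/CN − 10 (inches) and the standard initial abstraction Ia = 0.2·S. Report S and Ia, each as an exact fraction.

S = 2000/91 in ≈ 21.978 in; Ia = 400/91 in ≈ 4.396 in

Adjust CN=52 to AMC I: 4.2·52/(10 − 0.058·52) → (1092/5) ÷ (873/125) = 9100/291 ≈ 31.271
S = 1000/(9100/291) − 10 = 2000/91 in ≈ 21.978 in
Ia = 0.2S: 0.2·21.978 = 4.396 in (exactly 400/91)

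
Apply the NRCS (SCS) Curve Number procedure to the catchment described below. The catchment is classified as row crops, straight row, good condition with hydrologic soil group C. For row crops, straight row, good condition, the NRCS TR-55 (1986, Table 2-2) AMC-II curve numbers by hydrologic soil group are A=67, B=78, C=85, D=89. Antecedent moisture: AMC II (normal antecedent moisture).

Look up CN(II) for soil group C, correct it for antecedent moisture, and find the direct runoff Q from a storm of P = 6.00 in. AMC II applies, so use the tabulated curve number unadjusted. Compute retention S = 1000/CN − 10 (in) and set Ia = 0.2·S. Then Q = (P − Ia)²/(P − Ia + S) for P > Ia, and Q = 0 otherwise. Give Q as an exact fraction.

Q = 512/119 in ≈ 4.303 in

NRCS table: row crops, straight row, good condition, soil group C → CN(II) = 85
CN(II) = 85; AMC II needs no correction.
Retention S: 1000/CN − 10 with CN=85.000 → S = 30/17 ≈ 1.765 in
Ia = 0.2·(30/17) = 6/17 in ≈ 0.353 in
P − Ia = 6.000 − 0.353 = 96/17 ≈ 5.647 in (> 0, runoff occurs)
Q: (96/17)² ÷ (126/17) = 512/119 in (≈ 4.303 in)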